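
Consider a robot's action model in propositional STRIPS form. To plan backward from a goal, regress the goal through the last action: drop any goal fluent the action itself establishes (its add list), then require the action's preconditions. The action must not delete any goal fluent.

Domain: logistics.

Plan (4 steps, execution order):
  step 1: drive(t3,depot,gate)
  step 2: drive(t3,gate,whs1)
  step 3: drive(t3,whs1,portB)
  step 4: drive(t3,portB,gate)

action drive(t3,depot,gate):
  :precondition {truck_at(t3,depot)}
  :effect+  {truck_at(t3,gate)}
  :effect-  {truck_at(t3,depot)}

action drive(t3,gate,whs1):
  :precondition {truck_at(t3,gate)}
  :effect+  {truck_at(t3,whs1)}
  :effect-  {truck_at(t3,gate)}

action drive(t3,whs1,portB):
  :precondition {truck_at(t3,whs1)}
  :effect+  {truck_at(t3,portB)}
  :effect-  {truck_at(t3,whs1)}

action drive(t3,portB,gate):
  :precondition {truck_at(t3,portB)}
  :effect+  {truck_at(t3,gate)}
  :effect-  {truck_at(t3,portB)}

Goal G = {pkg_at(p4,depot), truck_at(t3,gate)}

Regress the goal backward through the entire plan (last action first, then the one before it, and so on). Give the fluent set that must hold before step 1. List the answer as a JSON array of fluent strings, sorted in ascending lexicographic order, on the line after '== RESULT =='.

Regress step by step:
  through step 4 (drive(t3,portB,gate)): drop {truck_at(t3,gate)}, keep {pkg_at(p4,depot)}, require {truck_at(t3,portB)}
    → {pkg_at(p4,depot), truck_at(t3,portB)}
  through step 3 (drive(t3,whs1,portB)): drop {truck_at(t3,portB)}, keep {pkg_at(p4,depot)}, require {truck_at(t3,whs1)}
    → {pkg_at(p4,depot), truck_at(t3,whs1)}
  through step 2 (drive(t3,gate,whs1)): drop {truck_at(t3,whs1)}, keep {pkg_at(p4,depot)}, require {truck_at(t3,gate)}
    → {pkg_at(p4,depot), truck_at(t3,gate)}
  through step 1 (drive(t3,depot,gate)): drop {truck_at(t3,gate)}, keep {pkg_at(p4,depot)}, require {truck_at(t3,depot)}
    → {pkg_at(p4,depot), truck_at(t3,depot)}

== RESULT ==
["pkg_at(p4,depot)", "truck_at(t3,depot)"]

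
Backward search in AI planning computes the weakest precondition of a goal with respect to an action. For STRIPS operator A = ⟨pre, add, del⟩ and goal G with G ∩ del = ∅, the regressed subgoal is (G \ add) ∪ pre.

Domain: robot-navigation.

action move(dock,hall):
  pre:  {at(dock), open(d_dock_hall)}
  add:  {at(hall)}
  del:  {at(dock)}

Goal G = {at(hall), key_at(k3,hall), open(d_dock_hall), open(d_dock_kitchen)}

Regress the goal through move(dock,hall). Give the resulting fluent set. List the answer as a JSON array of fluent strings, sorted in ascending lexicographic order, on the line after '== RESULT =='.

Compute (G \ add) ∪ pre:
  G ∩ del = {}  (empty — regression defined)
  G \ add = {at(hall), key_at(k3,hall), open(d_dock_hall), open(d_dock_kitchen)} \ {at(hall)} = {key_at(k3,hall), open(d_dock_hall), open(d_dock_kitchen)}
  ∪ pre   = {key_at(k3,hall), open(d_dock_hall), open(d_dock_kitchen)} ∪ {at(dock), open(d_dock_hall)}
          = {at(dock), key_at(k3,hall), open(d_dock_hall), open(d_dock_kitchen)}

== RESULT ==
["at(dock)", "key_at(k3,hall)", "open(d_dock_hall)", "open(d_dock_kitchen)"]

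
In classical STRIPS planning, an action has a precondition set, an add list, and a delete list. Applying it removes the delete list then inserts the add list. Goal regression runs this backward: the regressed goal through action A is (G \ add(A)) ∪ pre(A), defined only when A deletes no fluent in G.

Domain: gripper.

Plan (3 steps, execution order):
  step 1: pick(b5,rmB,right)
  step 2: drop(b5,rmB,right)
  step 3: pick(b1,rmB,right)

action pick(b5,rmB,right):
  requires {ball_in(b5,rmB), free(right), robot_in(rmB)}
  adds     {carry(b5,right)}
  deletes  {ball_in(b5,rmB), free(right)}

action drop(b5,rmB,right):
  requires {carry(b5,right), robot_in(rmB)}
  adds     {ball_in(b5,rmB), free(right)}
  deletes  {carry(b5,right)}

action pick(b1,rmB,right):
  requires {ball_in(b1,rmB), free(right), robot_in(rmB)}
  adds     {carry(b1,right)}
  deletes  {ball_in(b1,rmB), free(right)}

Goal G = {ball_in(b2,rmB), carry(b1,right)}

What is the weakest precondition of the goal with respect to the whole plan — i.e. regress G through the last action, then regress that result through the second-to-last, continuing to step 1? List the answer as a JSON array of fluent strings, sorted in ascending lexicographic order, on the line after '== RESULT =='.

Regress step by step:
  through step 3 (pick(b1,rmB,right)): drop {carry(b1,right)}, keep {ball_in(b2,rmB)}, require {ball_in(b1,rmB), free(right), robot_in(rmB)}
    → {ball_in(b1,rmB), ball_in(b2,rmB), free(right), robot_in(rmB)}
  through step 2 (drop(b5,rmB,right)): drop {free(right)}, keep {ball_in(b1,rmB), ball_in(b2,rmB), robot_in(rmB)}, require {carry(b5,right), robot_in(rmB)}
    → {ball_in(b1,rmB), ball_in(b2,rmB), carry(b5,right), robot_in(rmB)}
  through step 1 (pick(b5,rmB,right)): drop {carry(b5,right)}, keep {ball_in(b1,rmB), ball_in(b2,rmB), robot_in(rmB)}, require {ball_in(b5,rmB), free(right), robot_in(rmB)}
    → {ball_in(b1,rmB), ball_in(b2,rmB), ball_in(b5,rmB), free(right), robot_in(rmB)}

== RESULT ==
["ball_in(b1,rmB)", "ball_in(b2,rmB)", "ball_in(b5,rmB)", "free(right)", "robot_in(rmB)"]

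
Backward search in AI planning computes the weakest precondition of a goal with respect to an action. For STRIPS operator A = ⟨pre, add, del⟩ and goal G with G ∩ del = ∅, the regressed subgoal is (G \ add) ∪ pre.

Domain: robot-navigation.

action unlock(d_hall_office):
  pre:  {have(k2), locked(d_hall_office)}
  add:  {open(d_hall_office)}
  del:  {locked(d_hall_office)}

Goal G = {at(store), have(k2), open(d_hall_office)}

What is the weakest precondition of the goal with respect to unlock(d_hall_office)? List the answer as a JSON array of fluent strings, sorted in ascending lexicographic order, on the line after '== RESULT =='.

Compute (G \ add) ∪ pre:
  G ∩ del = {}  (empty — regression defined)
  G \ add = {at(store), have(k2), open(d_hall_office)} \ {open(d_hall_office)} = {at(store), have(k2)}
  ∪ pre   = {at(store), have(k2)} ∪ {have(k2), locked(d_hall_office)}
          = {at(store), have(k2), locked(d_hall_office)}

== RESULT ==
["at(store)", "have(k2)", "locked(d_hall_office)"]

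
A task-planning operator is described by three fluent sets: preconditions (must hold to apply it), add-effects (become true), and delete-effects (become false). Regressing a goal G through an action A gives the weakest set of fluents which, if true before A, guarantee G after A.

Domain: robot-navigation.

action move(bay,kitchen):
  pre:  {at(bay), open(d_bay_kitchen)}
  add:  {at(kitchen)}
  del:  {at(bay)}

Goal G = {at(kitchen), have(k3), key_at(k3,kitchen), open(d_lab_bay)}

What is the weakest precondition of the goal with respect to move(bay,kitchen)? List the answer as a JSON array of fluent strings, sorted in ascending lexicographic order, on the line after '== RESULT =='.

Compute (G \ add) ∪ pre:
  G ∩ del = {}  (empty — regression defined)
  G \ add = {at(kitchen), have(k3), key_at(k3,kitchen), open(d_lab_bay)} \ {at(kitchen)} = {have(k3), key_at(k3,kitchen), open(d_lab_bay)}
  ∪ pre   = {have(k3), key_at(k3,kitchen), open(d_lab_bay)} ∪ {at(bay), open(d_bay_kitchen)}
          = {at(bay), have(k3), key_at(k3,kitchen), open(d_bay_kitchen), open(d_lab_bay)}

== RESULT ==
["at(bay)", "have(k3)", "key_at(k3,kitchen)", "open(d_bay_kitchen)", "open(d_lab_bay)"]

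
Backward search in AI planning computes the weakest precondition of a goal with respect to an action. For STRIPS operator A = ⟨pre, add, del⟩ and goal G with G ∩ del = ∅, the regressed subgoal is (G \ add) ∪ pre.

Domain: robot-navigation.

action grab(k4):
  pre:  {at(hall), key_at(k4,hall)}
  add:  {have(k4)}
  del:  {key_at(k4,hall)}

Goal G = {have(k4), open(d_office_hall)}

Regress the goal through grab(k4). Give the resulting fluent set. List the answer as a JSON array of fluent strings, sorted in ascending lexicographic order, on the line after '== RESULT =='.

Compute (G \ add) ∪ pre:
  G ∩ del = {}  (empty — regression defined)
  G \ add = {have(k4), open(d_office_hall)} \ {have(k4)} = {open(d_office_hall)}
  ∪ pre   = {open(d_office_hall)} ∪ {at(hall), key_at(k4,hall)}
          = {at(hall), key_at(k4,hall), open(d_office_hall)}

== RESULT ==
["at(hall)", "key_at(k4,hall)", "open(d_office_hall)"]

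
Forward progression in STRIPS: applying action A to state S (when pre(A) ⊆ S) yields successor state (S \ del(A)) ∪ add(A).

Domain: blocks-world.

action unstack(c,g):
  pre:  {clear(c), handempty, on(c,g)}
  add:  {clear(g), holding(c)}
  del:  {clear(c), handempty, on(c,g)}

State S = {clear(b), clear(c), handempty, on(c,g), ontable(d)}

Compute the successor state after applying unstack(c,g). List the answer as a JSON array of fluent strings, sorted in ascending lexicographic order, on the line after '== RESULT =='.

Progress:
  pre ⊆ S: {clear(c), handempty, on(c,g)} ⊆ S  — applicable
  S \ del = {clear(b), ontable(d)}
  ∪ add   = {clear(b), clear(g), holding(c), ontable(d)}

== RESULT ==
["clear(b)", "clear(g)", "holding(c)", "ontable(d)"]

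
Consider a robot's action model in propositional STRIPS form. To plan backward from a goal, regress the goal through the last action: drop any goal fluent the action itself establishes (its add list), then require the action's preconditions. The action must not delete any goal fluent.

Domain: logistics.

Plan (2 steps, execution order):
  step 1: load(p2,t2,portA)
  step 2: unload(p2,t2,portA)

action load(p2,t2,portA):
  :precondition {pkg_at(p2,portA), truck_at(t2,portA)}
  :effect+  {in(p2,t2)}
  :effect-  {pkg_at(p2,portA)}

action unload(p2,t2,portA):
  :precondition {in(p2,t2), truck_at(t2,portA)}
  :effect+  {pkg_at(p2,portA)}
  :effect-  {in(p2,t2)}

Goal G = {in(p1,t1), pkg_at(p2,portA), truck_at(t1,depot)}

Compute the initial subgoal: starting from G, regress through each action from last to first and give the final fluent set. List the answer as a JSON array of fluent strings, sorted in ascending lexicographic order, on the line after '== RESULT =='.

Regress step by step:
  through step 2 (unload(p2,t2,portA)): drop {pkg_at(p2,portA)}, keep {in(p1,t1), truck_at(t1,depot)}, require {in(p2,t2), truck_at(t2,portA)}
    → {in(p1,t1), in(p2,t2), truck_at(t1,depot), truck_at(t2,portA)}
  through step 1 (load(p2,t2,portA)): drop {in(p2,t2)}, keep {in(p1,t1), truck_at(t1,depot), truck_at(t2,portA)}, require {pkg_at(p2,portA), truck_at(t2,portA)}
    → {in(p1,t1), pkg_at(p2,portA), truck_at(t1,depot), truck_at(t2,portA)}

== RESULT ==
["in(p1,t1)", "pkg_at(p2,portA)", "truck_at(t1,depot)", "truck_at(t2,portA)"]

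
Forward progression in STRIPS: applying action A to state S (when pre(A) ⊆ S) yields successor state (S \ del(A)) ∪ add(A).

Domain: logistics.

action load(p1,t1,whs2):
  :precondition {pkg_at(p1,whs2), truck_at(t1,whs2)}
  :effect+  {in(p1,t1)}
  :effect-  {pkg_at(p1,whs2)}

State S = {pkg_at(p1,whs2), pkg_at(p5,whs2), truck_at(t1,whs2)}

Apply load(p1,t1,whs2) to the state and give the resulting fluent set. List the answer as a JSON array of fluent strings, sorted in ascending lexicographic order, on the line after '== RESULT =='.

Compute (S \ del) ∪ add:
  pre ⊆ S: {pkg_at(p1,whs2), truck_at(t1,whs2)} ⊆ S  — applicable
  S \ del = {pkg_at(p5,whs2), truck_at(t1,whs2)}
  ∪ add   = {in(p1,t1), pkg_at(p5,whs2), truck_at(t1,whs2)}

== RESULT ==
["in(p1,t1)", "pkg_at(p5,whs2)", "truck_at(t1,whs2)"]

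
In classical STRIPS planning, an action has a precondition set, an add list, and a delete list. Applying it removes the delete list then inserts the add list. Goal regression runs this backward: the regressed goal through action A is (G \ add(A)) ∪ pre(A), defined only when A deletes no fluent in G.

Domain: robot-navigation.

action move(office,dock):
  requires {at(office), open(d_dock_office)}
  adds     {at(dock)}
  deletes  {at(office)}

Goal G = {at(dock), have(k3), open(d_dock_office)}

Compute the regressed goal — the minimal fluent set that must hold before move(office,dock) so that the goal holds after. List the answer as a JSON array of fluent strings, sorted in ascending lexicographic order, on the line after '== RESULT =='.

Regress:
  G ∩ del = {}  (empty — regression defined)
  G \ add = {at(dock), have(k3), open(d_dock_office)} \ {at(dock)} = {have(k3), open(d_dock_office)}
  ∪ pre   = {have(k3), open(d_dock_office)} ∪ {at(office), open(d_dock_office)}
          = {at(office), have(k3), open(d_dock_office)}

== RESULT ==
["at(office)", "have(k3)", "open(d_dock_office)"]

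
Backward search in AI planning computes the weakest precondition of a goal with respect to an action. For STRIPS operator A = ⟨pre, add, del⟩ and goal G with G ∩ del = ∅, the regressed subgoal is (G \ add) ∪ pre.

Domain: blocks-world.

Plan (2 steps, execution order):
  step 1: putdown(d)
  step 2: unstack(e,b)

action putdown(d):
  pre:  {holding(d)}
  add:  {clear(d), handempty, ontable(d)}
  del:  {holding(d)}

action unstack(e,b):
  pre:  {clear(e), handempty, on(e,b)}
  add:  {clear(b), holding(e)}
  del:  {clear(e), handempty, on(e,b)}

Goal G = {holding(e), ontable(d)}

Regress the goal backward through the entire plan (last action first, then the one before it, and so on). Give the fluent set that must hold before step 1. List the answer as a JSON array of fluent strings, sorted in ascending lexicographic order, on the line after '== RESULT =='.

Regress step by step:
  through step 2 (unstack(e,b)): drop {holding(e)}, keep {ontable(d)}, require {clear(e), handempty, on(e,b)}
    → {clear(e), handempty, on(e,b), ontable(d)}
  through step 1 (putdown(d)): drop {handempty, ontable(d)}, keep {clear(e), on(e,b)}, require {holding(d)}
    → {clear(e), holding(d), on(e,b)}

== RESULT ==
["clear(e)", "holding(d)", "on(e,b)"]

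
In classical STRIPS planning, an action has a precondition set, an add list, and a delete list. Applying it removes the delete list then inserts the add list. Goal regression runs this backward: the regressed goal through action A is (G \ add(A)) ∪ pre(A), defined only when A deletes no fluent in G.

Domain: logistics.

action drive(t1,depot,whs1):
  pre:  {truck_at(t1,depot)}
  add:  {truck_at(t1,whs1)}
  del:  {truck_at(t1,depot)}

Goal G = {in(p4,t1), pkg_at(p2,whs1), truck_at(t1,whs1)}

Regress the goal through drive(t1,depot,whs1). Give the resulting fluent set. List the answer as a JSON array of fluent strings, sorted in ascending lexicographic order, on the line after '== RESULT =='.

Compute (G \ add) ∪ pre:
  G ∩ del = {}  (empty — regression defined)
  G \ add = {in(p4,t1), pkg_at(p2,whs1), truck_at(t1,whs1)} \ {truck_at(t1,whs1)} = {in(p4,t1), pkg_at(p2,whs1)}
  ∪ pre   = {in(p4,t1), pkg_at(p2,whs1)} ∪ {truck_at(t1,depot)}
          = {in(p4,t1), pkg_at(p2,whs1), truck_at(t1,depot)}

== RESULT ==
["in(p4,t1)", "pkg_at(p2,whs1)", "truck_at(t1,depot)"]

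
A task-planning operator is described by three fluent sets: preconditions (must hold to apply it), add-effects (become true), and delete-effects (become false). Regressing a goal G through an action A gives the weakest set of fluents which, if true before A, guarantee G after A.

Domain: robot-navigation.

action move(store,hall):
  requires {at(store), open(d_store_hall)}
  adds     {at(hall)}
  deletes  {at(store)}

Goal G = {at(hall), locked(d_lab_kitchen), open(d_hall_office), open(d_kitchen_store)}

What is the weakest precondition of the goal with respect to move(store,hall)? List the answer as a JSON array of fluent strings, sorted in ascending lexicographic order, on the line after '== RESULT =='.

Compute (G \ add) ∪ pre:
  G ∩ del = {}  (empty — regression defined)
  G \ add = {at(hall), locked(d_lab_kitchen), open(d_hall_office), open(d_kitchen_store)} \ {at(hall)} = {locked(d_lab_kitchen), open(d_hall_office), open(d_kitchen_store)}
  ∪ pre   = {locked(d_lab_kitchen), open(d_hall_office), open(d_kitchen_store)} ∪ {at(store), open(d_store_hall)}
          = {at(store), locked(d_lab_kitchen), open(d_hall_office), open(d_kitchen_store), open(d_store_hall)}

== RESULT ==
["at(store)", "locked(d_lab_kitchen)", "open(d_hall_office)", "open(d_kitchen_store)", "open(d_store_hall)"]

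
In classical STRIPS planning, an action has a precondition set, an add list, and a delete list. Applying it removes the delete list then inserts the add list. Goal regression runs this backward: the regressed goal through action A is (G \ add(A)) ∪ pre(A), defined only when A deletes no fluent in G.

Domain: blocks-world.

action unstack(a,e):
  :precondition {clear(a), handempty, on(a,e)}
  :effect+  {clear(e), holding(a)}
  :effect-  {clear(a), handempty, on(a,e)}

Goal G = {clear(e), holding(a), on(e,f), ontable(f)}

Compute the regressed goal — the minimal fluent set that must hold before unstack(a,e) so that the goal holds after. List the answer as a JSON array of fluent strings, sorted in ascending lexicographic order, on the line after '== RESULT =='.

Regress:
  G ∩ del = {}  (empty — regression defined)
  G \ add = {clear(e), holding(a), on(e,f), ontable(f)} \ {clear(e), holding(a)} = {on(e,f), ontable(f)}
  ∪ pre   = {on(e,f), ontable(f)} ∪ {clear(a), handempty, on(a,e)}
          = {clear(a), handempty, on(a,e), on(e,f), ontable(f)}

== RESULT ==
["clear(a)", "handempty", "on(a,e)", "on(e,f)", "ontable(f)"]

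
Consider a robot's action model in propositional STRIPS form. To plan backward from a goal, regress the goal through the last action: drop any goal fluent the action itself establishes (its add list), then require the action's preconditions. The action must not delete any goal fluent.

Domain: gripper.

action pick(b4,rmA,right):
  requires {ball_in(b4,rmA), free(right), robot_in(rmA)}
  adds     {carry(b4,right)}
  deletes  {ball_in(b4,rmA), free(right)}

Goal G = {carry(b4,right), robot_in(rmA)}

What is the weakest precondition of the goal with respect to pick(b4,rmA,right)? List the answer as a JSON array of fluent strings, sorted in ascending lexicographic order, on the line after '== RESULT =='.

Compute (G \ add) ∪ pre:
  G ∩ del = {}  (empty — regression defined)
  G \ add = {carry(b4,right), robot_in(rmA)} \ {carry(b4,right)} = {robot_in(rmA)}
  ∪ pre   = {robot_in(rmA)} ∪ {ball_in(b4,rmA), free(right), robot_in(rmA)}
          = {ball_in(b4,rmA), free(right), robot_in(rmA)}

== RESULT ==
["ball_in(b4,rmA)", "free(right)", "robot_in(rmA)"]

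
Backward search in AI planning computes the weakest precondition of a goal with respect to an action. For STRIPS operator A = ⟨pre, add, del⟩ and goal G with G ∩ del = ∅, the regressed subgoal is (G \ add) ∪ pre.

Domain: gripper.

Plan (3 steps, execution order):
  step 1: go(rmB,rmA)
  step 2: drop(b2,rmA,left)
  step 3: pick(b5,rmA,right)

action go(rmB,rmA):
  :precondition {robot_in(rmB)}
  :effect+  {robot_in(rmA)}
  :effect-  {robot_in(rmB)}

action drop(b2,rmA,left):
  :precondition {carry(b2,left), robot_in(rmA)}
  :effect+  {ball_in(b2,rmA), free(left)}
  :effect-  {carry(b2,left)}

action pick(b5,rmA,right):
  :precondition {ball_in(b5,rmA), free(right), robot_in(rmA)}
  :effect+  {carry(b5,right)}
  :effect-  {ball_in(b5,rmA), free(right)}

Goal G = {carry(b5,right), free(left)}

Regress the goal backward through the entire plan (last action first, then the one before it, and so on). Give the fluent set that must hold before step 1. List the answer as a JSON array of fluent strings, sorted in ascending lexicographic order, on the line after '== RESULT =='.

Regress step by step:
  through step 3 (pick(b5,rmA,right)): drop {carry(b5,right)}, keep {free(left)}, require {ball_in(b5,rmA), free(right), robot_in(rmA)}
    → {ball_in(b5,rmA), free(left), free(right), robot_in(rmA)}
  through step 2 (drop(b2,rmA,left)): drop {free(left)}, keep {ball_in(b5,rmA), free(right), robot_in(rmA)}, require {carry(b2,left), robot_in(rmA)}
    → {ball_in(b5,rmA), carry(b2,left), free(right), robot_in(rmA)}
  through step 1 (go(rmB,rmA)): drop {robot_in(rmA)}, keep {ball_in(b5,rmA), carry(b2,left), free(right)}, require {robot_in(rmB)}
    → {ball_in(b5,rmA), carry(b2,left), free(right), robot_in(rmB)}

== RESULT ==
["ball_in(b5,rmA)", "carry(b2,left)", "free(right)", "robot_in(rmB)"]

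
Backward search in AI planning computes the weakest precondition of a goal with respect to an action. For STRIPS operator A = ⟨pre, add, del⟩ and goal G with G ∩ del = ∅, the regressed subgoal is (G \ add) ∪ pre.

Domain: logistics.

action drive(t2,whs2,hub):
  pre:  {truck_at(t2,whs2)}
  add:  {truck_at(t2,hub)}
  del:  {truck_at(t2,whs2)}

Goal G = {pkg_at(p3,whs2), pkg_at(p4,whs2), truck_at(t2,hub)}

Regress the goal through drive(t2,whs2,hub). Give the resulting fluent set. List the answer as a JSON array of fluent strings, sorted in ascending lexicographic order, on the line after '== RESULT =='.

Compute (G \ add) ∪ pre:
  G ∩ del = {}  (empty — regression defined)
  G \ add = {pkg_at(p3,whs2), pkg_at(p4,whs2), truck_at(t2,hub)} \ {truck_at(t2,hub)} = {pkg_at(p3,whs2), pkg_at(p4,whs2)}
  ∪ pre   = {pkg_at(p3,whs2), pkg_at(p4,whs2)} ∪ {truck_at(t2,whs2)}
          = {pkg_at(p3,whs2), pkg_at(p4,whs2), truck_at(t2,whs2)}

== RESULT ==
["pkg_at(p3,whs2)", "pkg_at(p4,whs2)", "truck_at(t2,whs2)"]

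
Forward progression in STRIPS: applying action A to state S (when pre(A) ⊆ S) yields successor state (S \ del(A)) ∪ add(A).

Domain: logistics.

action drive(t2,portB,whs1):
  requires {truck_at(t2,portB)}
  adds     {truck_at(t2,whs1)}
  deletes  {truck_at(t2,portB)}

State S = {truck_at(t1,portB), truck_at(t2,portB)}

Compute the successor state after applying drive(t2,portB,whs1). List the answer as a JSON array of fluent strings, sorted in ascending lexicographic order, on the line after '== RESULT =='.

Progress:
  pre ⊆ S: {truck_at(t2,portB)} ⊆ S  — applicable
  S \ del = {truck_at(t1,portB)}
  ∪ add   = {truck_at(t1,portB), truck_at(t2,whs1)}

== RESULT ==
["truck_at(t1,portB)", "truck_at(t2,whs1)"]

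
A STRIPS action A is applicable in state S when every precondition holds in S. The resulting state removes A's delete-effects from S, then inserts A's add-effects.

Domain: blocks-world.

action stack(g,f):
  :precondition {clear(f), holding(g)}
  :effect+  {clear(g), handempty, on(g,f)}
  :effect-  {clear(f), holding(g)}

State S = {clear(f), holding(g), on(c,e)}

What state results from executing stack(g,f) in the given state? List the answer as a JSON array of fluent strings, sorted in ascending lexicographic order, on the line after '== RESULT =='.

Compute (S \ del) ∪ add:
  pre ⊆ S: {clear(f), holding(g)} ⊆ S  — applicable
  S \ del = {on(c,e)}
  ∪ add   = {clear(g), handempty, on(c,e), on(g,f)}

== RESULT ==
["clear(g)", "handempty", "on(c,e)", "on(g,f)"]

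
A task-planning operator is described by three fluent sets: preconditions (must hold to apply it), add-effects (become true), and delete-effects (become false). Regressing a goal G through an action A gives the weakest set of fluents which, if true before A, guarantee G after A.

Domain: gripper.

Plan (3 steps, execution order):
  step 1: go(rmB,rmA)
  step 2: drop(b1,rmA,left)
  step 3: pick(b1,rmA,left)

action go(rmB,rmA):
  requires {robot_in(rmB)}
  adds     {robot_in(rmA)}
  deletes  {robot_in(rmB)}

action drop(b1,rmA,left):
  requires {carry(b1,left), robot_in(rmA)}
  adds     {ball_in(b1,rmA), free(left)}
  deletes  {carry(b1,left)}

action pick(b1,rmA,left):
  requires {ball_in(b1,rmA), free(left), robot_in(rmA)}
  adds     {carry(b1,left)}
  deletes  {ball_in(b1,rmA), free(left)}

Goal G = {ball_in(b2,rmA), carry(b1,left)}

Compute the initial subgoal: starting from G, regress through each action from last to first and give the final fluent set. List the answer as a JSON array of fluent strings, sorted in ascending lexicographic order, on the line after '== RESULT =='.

Regress step by step:
  through step 3 (pick(b1,rmA,left)): drop {carry(b1,left)}, keep {ball_in(b2,rmA)}, require {ball_in(b1,rmA), free(left), robot_in(rmA)}
    → {ball_in(b1,rmA), ball_in(b2,rmA), free(left), robot_in(rmA)}
  through step 2 (drop(b1,rmA,left)): drop {ball_in(b1,rmA), free(left)}, keep {ball_in(b2,rmA), robot_in(rmA)}, require {carry(b1,left), robot_in(rmA)}
    → {ball_in(b2,rmA), carry(b1,left), robot_in(rmA)}
  through step 1 (go(rmB,rmA)): drop {robot_in(rmA)}, keep {ball_in(b2,rmA), carry(b1,left)}, require {robot_in(rmB)}
    → {ball_in(b2,rmA), carry(b1,left), robot_in(rmB)}

== RESULT ==
["ball_in(b2,rmA)", "carry(b1,left)", "robot_in(rmB)"]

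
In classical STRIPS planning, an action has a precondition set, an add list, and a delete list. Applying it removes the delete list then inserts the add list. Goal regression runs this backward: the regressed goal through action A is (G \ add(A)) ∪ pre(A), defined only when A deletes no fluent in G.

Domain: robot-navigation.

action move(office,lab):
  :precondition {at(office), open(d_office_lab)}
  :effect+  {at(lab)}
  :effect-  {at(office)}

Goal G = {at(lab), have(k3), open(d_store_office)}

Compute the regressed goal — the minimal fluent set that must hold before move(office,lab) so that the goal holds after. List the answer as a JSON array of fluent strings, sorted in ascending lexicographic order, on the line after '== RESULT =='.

Compute (G \ add) ∪ pre:
  G ∩ del = {}  (empty — regression defined)
  G \ add = {at(lab), have(k3), open(d_store_office)} \ {at(lab)} = {have(k3), open(d_store_office)}
  ∪ pre   = {have(k3), open(d_store_office)} ∪ {at(office), open(d_office_lab)}
          = {at(office), have(k3), open(d_office_lab), open(d_store_office)}

== RESULT ==
["at(office)", "have(k3)", "open(d_office_lab)", "open(d_store_office)"]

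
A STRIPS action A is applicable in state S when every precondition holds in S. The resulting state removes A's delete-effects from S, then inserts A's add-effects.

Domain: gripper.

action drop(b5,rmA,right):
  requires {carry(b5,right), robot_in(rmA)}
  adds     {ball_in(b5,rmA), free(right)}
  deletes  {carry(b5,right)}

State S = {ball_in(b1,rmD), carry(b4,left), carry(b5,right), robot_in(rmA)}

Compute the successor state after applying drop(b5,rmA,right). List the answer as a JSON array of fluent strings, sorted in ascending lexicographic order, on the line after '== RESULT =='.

Compute (S \ del) ∪ add:
  pre ⊆ S: {carry(b5,right), robot_in(rmA)} ⊆ S  — applicable
  S \ del = {ball_in(b1,rmD), carry(b4,left), robot_in(rmA)}
  ∪ add   = {ball_in(b1,rmD), ball_in(b5,rmA), carry(b4,left), free(right), robot_in(rmA)}

== RESULT ==
["ball_in(b1,rmD)", "ball_in(b5,rmA)", "carry(b4,left)", "free(right)", "robot_in(rmA)"]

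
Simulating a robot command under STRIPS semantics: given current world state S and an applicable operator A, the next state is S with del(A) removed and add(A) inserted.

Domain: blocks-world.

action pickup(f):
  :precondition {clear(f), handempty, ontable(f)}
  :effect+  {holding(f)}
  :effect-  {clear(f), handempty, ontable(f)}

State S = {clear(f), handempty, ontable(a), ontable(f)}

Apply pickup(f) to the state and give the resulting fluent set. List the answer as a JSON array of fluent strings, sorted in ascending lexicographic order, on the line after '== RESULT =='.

Progress:
  pre ⊆ S: {clear(f), handempty, ontable(f)} ⊆ S  — applicable
  S \ del = {ontable(a)}
  ∪ add   = {holding(f), ontable(a)}

== RESULT ==
["holding(f)", "ontable(a)"]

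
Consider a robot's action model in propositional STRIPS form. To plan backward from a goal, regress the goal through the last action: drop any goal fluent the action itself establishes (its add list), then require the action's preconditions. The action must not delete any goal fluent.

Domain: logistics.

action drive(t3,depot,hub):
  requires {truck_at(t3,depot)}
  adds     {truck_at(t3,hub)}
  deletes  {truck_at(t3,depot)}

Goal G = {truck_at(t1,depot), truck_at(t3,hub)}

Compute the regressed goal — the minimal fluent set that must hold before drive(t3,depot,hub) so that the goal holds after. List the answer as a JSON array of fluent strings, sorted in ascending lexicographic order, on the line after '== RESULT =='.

Compute (G \ add) ∪ pre:
  G ∩ del = {}  (empty — regression defined)
  G \ add = {truck_at(t1,depot), truck_at(t3,hub)} \ {truck_at(t3,hub)} = {truck_at(t1,depot)}
  ∪ pre   = {truck_at(t1,depot)} ∪ {truck_at(t3,depot)}
          = {truck_at(t1,depot), truck_at(t3,depot)}

== RESULT ==
["truck_at(t1,depot)", "truck_at(t3,depot)"]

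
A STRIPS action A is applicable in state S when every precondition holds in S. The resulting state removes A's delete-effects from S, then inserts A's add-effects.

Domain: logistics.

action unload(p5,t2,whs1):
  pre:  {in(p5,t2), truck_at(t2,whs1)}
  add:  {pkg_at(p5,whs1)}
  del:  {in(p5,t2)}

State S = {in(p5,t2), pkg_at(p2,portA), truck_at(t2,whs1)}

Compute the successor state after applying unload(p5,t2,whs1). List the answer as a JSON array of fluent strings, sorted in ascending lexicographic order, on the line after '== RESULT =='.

Progress:
  pre ⊆ S: {in(p5,t2), truck_at(t2,whs1)} ⊆ S  — applicable
  S \ del = {pkg_at(p2,portA), truck_at(t2,whs1)}
  ∪ add   = {pkg_at(p2,portA), pkg_at(p5,whs1), truck_at(t2,whs1)}

== RESULT ==
["pkg_at(p2,portA)", "pkg_at(p5,whs1)", "truck_at(t2,whs1)"]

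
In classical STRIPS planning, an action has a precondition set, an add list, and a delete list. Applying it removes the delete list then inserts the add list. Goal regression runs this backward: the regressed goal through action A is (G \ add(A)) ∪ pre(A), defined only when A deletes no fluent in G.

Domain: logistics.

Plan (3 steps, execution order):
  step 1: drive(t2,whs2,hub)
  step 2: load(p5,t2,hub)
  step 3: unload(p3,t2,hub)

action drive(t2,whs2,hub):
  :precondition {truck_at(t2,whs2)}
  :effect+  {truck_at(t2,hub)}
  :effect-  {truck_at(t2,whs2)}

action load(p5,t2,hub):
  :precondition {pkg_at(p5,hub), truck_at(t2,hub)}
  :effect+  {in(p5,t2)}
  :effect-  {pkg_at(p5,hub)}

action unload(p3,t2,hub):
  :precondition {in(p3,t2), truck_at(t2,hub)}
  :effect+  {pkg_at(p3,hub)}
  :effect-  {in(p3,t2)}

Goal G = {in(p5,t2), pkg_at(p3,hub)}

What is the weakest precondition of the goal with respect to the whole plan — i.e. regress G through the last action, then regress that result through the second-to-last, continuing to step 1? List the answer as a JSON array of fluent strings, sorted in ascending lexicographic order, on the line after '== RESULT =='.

Work backward from the goal:
  through step 3 (unload(p3,t2,hub)): drop {pkg_at(p3,hub)}, keep {in(p5,t2)}, require {in(p3,t2), truck_at(t2,hub)}
    → {in(p3,t2), in(p5,t2), truck_at(t2,hub)}
  through step 2 (load(p5,t2,hub)): drop {in(p5,t2)}, keep {in(p3,t2), truck_at(t2,hub)}, require {pkg_at(p5,hub), truck_at(t2,hub)}
    → {in(p3,t2), pkg_at(p5,hub), truck_at(t2,hub)}
  through step 1 (drive(t2,whs2,hub)): drop {truck_at(t2,hub)}, keep {in(p3,t2), pkg_at(p5,hub)}, require {truck_at(t2,whs2)}
    → {in(p3,t2), pkg_at(p5,hub), truck_at(t2,whs2)}

== RESULT ==
["in(p3,t2)", "pkg_at(p5,hub)", "truck_at(t2,whs2)"]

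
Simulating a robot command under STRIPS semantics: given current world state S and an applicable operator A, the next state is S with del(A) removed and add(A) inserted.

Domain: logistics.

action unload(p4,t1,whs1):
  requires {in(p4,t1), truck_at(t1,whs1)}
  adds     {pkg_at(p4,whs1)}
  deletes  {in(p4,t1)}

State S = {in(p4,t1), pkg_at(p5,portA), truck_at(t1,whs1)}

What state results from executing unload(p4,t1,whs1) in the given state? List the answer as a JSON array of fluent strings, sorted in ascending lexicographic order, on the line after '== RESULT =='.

Progress:
  pre ⊆ S: {in(p4,t1), truck_at(t1,whs1)} ⊆ S  — applicable
  S \ del = {pkg_at(p5,portA), truck_at(t1,whs1)}
  ∪ add   = {pkg_at(p4,whs1), pkg_at(p5,portA), truck_at(t1,whs1)}

== RESULT ==
["pkg_at(p4,whs1)", "pkg_at(p5,portA)", "truck_at(t1,whs1)"]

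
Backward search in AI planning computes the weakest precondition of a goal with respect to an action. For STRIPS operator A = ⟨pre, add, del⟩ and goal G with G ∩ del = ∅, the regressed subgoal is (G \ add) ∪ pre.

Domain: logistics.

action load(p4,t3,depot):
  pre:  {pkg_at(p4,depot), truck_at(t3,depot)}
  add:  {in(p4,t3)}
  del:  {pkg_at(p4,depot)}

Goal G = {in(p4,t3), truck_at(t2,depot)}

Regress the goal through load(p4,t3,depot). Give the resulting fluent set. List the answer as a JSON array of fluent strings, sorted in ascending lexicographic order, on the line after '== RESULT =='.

Regress:
  G ∩ del = {}  (empty — regression defined)
  G \ add = {in(p4,t3), truck_at(t2,depot)} \ {in(p4,t3)} = {truck_at(t2,depot)}
  ∪ pre   = {truck_at(t2,depot)} ∪ {pkg_at(p4,depot), truck_at(t3,depot)}
          = {pkg_at(p4,depot), truck_at(t2,depot), truck_at(t3,depot)}

== RESULT ==
["pkg_at(p4,depot)", "truck_at(t2,depot)", "truck_at(t3,depot)"]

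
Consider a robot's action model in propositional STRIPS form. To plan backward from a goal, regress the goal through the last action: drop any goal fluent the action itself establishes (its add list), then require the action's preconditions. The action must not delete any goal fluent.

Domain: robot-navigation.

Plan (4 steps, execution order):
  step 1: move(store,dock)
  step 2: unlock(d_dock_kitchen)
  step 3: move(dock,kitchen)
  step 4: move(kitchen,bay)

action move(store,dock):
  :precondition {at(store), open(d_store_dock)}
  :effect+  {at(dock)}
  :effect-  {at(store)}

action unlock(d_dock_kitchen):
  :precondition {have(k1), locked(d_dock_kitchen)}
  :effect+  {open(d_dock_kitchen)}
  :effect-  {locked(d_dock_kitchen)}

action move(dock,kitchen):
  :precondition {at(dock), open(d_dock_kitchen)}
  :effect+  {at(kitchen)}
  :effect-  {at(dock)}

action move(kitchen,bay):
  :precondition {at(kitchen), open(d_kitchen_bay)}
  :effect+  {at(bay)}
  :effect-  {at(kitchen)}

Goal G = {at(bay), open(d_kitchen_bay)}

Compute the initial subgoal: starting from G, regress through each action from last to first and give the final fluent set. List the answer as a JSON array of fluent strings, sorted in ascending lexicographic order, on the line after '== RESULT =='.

Regress step by step:
  through step 4 (move(kitchen,bay)): drop {at(bay)}, keep {open(d_kitchen_bay)}, require {at(kitchen), open(d_kitchen_bay)}
    → {at(kitchen), open(d_kitchen_bay)}
  through step 3 (move(dock,kitchen)): drop {at(kitchen)}, keep {open(d_kitchen_bay)}, require {at(dock), open(d_dock_kitchen)}
    → {at(dock), open(d_dock_kitchen), open(d_kitchen_bay)}
  through step 2 (unlock(d_dock_kitchen)): drop {open(d_dock_kitchen)}, keep {at(dock), open(d_kitchen_bay)}, require {have(k1), locked(d_dock_kitchen)}
    → {at(dock), have(k1), locked(d_dock_kitchen), open(d_kitchen_bay)}
  through step 1 (move(store,dock)): drop {at(dock)}, keep {have(k1), locked(d_dock_kitchen), open(d_kitchen_bay)}, require {at(store), open(d_store_dock)}
    → {at(store), have(k1), locked(d_dock_kitchen), open(d_kitchen_bay), open(d_store_dock)}

== RESULT ==
["at(store)", "have(k1)", "locked(d_dock_kitchen)", "open(d_kitchen_bay)", "open(d_store_dock)"]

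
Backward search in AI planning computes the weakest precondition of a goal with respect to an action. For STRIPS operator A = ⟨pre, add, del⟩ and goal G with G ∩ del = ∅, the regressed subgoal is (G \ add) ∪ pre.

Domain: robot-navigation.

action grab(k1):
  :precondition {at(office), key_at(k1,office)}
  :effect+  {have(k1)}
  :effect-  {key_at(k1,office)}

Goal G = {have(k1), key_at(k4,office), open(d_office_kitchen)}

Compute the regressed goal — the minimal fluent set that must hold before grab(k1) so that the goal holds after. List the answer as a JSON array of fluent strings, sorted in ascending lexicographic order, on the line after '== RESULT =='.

Compute (G \ add) ∪ pre:
  G ∩ del = {}  (empty — regression defined)
  G \ add = {have(k1), key_at(k4,office), open(d_office_kitchen)} \ {have(k1)} = {key_at(k4,office), open(d_office_kitchen)}
  ∪ pre   = {key_at(k4,office), open(d_office_kitchen)} ∪ {at(office), key_at(k1,office)}
          = {at(office), key_at(k1,office), key_at(k4,office), open(d_office_kitchen)}

== RESULT ==
["at(office)", "key_at(k1,office)", "key_at(k4,office)", "open(d_office_kitchen)"]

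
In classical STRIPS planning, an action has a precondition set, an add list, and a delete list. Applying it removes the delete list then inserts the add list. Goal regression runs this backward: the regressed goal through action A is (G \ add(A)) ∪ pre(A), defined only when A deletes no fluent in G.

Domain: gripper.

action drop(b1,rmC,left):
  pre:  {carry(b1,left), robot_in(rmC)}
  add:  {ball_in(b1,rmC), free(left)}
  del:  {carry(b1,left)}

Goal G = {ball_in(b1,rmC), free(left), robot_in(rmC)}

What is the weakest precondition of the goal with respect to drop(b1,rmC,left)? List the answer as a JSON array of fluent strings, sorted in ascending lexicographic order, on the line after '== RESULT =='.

Compute (G \ add) ∪ pre:
  G ∩ del = {}  (empty — regression defined)
  G \ add = {ball_in(b1,rmC), free(left), robot_in(rmC)} \ {ball_in(b1,rmC), free(left)} = {robot_in(rmC)}
  ∪ pre   = {robot_in(rmC)} ∪ {carry(b1,left), robot_in(rmC)}
          = {carry(b1,left), robot_in(rmC)}

== RESULT ==
["carry(b1,left)", "robot_in(rmC)"]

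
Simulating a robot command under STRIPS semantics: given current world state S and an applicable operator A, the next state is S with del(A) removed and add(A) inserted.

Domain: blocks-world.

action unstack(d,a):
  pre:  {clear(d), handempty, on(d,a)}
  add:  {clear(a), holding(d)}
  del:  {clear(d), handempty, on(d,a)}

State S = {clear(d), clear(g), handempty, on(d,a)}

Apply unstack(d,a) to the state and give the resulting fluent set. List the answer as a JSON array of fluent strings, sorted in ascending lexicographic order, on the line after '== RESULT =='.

Compute (S \ del) ∪ add:
  pre ⊆ S: {clear(d), handempty, on(d,a)} ⊆ S  — applicable
  S \ del = {clear(g)}
  ∪ add   = {clear(a), clear(g), holding(d)}

== RESULT ==
["clear(a)", "clear(g)", "holding(d)"]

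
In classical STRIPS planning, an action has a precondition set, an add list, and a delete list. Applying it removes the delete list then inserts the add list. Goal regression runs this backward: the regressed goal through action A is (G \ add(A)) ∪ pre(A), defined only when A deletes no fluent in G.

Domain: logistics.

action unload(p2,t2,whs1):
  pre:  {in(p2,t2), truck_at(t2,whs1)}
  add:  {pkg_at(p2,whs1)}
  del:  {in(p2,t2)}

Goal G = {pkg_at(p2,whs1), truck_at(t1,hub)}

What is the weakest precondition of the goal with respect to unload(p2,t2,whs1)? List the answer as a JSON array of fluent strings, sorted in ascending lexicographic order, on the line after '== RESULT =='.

Compute (G \ add) ∪ pre:
  G ∩ del = {}  (empty — regression defined)
  G \ add = {pkg_at(p2,whs1), truck_at(t1,hub)} \ {pkg_at(p2,whs1)} = {truck_at(t1,hub)}
  ∪ pre   = {truck_at(t1,hub)} ∪ {in(p2,t2), truck_at(t2,whs1)}
          = {in(p2,t2), truck_at(t1,hub), truck_at(t2,whs1)}

== RESULT ==
["in(p2,t2)", "truck_at(t1,hub)", "truck_at(t2,whs1)"]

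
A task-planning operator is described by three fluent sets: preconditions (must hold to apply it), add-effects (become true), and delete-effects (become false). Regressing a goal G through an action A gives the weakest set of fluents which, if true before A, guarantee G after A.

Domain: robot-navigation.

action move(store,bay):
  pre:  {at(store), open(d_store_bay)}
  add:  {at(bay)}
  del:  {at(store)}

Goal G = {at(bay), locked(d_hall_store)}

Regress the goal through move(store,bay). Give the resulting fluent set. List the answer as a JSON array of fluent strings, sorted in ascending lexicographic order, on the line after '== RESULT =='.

Compute (G \ add) ∪ pre:
  G ∩ del = {}  (empty — regression defined)
  G \ add = {at(bay), locked(d_hall_store)} \ {at(bay)} = {locked(d_hall_store)}
  ∪ pre   = {locked(d_hall_store)} ∪ {at(store), open(d_store_bay)}
          = {at(store), locked(d_hall_store), open(d_store_bay)}

== RESULT ==
["at(store)", "locked(d_hall_store)", "open(d_store_bay)"]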